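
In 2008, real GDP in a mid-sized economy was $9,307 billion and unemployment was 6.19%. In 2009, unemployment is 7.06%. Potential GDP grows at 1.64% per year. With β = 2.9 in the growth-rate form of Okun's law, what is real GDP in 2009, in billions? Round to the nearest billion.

$9,225 billion

Δu = 7.06 - 6.19 = 0.87 points.
Okun's law (growth form): g_Y = g_Y* - β × Δu = 1.64 - 2.9 × (0.87) = 1.64 - 2.523 = -0.883%.
Real GDP in the next year = 9307 × (1 - 0.883/100) = 9307 × 0.99117 ≈ 9225 billion.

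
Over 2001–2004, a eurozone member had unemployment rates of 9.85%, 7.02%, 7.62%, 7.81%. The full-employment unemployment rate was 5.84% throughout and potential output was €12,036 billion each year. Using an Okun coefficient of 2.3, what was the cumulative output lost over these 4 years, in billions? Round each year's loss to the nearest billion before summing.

€2,475 billion

Year 2001: gap = -2.3 × (9.85 - 5.84) = -9.223%, loss ≈ 12036 × 9.223/100 ≈ 1110.
Year 2002: gap = -2.3 × (7.02 - 5.84) = -2.714%, loss ≈ 12036 × 2.714/100 ≈ 327.
Year 2003: gap = -2.3 × (7.62 - 5.84) = -4.094%, loss ≈ 12036 × 4.094/100 ≈ 493.
Year 2004: gap = -2.3 × (7.81 - 5.84) = -4.531%, loss ≈ 12036 × 4.531/100 ≈ 545.
Total lost output = 1110 + 327 + 493 + 545 = 2475 billion.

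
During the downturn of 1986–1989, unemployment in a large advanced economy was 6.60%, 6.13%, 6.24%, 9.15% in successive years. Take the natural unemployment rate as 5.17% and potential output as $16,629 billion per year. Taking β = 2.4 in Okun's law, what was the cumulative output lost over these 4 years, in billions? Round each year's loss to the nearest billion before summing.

Year 1986: gap = -2.4 × (6.6 - 5.17) = -3.432%, loss ≈ 16629 × 3.432/100 ≈ 571.
Year 1987: gap = -2.4 × (6.13 - 5.17) = -2.304%, loss ≈ 16629 × 2.304/100 ≈ 383.
Year 1988: gap = -2.4 × (6.24 - 5.17) = -2.568%, loss ≈ 16629 × 2.568/100 ≈ 427.
Year 1989: gap = -2.4 × (9.15 - 5.17) = -9.552%, loss ≈ 16629 × 9.552/100 ≈ 1588.
Total lost output = 571 + 383 + 427 + 1588 = 2969 billion.

$2,969 billion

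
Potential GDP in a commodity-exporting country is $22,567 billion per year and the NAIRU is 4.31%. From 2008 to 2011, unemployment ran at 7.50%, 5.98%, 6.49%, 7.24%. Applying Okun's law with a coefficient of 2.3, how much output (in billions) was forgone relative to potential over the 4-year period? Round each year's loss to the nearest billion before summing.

Year 2008: gap = -2.3 × (7.5 - 4.31) = -7.337%, loss ≈ 22567 × 7.337/100 ≈ 1656.
Year 2009: gap = -2.3 × (5.98 - 4.31) = -3.841%, loss ≈ 22567 × 3.841/100 ≈ 867.
Year 2010: gap = -2.3 × (6.49 - 4.31) = -5.014%, loss ≈ 22567 × 5.014/100 ≈ 1132.
Year 2011: gap = -2.3 × (7.24 - 4.31) = -6.739%, loss ≈ 22567 × 6.739/100 ≈ 1521.
Total lost output = 1656 + 867 + 1132 + 1521 = 5176 billion.

$5,176 billion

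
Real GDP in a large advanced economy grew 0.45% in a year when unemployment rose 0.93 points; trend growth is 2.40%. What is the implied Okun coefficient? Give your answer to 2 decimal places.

β ≈ 2.10

Growth form: g_Y = g_Y* - β × Δu, so β = (g_Y* - g_Y)/Δu.
β = (2.4 - 0.45)/0.93 = 1.95/0.93 = 2.10.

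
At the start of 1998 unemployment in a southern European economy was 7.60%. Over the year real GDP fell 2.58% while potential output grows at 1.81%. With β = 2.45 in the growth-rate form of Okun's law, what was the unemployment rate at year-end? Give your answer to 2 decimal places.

Growth-rate Okun's law: g_Y = g_Y* - β × Δu, so Δu = (g_Y* - g_Y)/β.
Δu = (1.81 + 2.58)/2.45 = 4.39/2.45 = 1.79 percentage points.
Year-end unemployment = 7.6 + 1.79 = 9.39%.

9.39%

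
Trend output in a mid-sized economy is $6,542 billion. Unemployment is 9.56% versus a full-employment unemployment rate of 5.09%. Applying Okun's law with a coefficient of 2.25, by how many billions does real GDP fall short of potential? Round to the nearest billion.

$658 billion

Output gap = -2.25 × (9.56 - 5.09) = -2.25 × 4.47 = -10.0575%.
Actual GDP ≈ 6542 × 0.899425 ≈ 5884 billion, so the shortfall is 6542 - 5884 = 658 billion.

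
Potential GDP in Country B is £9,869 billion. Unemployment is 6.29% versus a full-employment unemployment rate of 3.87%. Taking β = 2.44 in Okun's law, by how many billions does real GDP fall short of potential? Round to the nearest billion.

£583 billion

Output gap = -2.44 × (6.29 - 3.87) = -2.44 × 2.42 = -5.9048%.
Actual GDP ≈ 9869 × 0.940952 ≈ 9286 billion, so the shortfall is 9869 - 9286 = 583 billion.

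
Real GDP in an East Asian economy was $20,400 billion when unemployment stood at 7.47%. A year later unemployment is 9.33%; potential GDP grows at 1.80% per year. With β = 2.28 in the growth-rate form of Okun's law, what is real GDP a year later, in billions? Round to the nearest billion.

$19,902 billion

Δu = 9.33 - 7.47 = 1.86 points.
Okun's law (growth form): g_Y = g_Y* - β × Δu = 1.80 - 2.28 × (1.86) = 1.8 - 4.2408 = -2.4408%.
Real GDP in the next year = 20400 × (1 - 2.4408/100) = 20400 × 0.975592 ≈ 19902 billion.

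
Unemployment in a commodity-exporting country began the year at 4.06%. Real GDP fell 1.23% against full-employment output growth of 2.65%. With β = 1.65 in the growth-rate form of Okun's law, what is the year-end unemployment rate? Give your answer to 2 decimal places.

Growth-rate Okun's law: g_Y = g_Y* - β × Δu, so Δu = (g_Y* - g_Y)/β.
Δu = (2.65 + 1.23)/1.65 = 3.88/1.65 = 2.35 percentage points.
Year-end unemployment = 4.06 + 2.35 = 6.41%.

6.41%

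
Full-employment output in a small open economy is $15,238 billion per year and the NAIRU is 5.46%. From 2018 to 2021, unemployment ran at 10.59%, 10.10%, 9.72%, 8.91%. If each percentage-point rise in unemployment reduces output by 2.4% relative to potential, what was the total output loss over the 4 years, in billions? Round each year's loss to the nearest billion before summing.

Year 2018: gap = -2.4 × (10.59 - 5.46) = -12.312%, loss ≈ 15238 × 12.312/100 ≈ 1876.
Year 2019: gap = -2.4 × (10.1 - 5.46) = -11.136%, loss ≈ 15238 × 11.136/100 ≈ 1697.
Year 2020: gap = -2.4 × (9.72 - 5.46) = -10.224%, loss ≈ 15238 × 10.224/100 ≈ 1558.
Year 2021: gap = -2.4 × (8.91 - 5.46) = -8.28%, loss ≈ 15238 × 8.28/100 ≈ 1262.
Total lost output = 1876 + 1697 + 1558 + 1262 = 6393 billion.

$6,393 billion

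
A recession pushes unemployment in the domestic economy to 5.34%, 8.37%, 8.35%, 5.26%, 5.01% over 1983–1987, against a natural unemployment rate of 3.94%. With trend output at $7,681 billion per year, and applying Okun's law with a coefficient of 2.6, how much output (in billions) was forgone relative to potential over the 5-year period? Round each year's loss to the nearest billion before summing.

Year 1983: gap = -2.6 × (5.34 - 3.94) = -3.64%, loss ≈ 7681 × 3.64/100 ≈ 280.
Year 1984: gap = -2.6 × (8.37 - 3.94) = -11.518%, loss ≈ 7681 × 11.518/100 ≈ 885.
Year 1985: gap = -2.6 × (8.35 - 3.94) = -11.466%, loss ≈ 7681 × 11.466/100 ≈ 881.
Year 1986: gap = -2.6 × (5.26 - 3.94) = -3.432%, loss ≈ 7681 × 3.432/100 ≈ 264.
Year 1987: gap = -2.6 × (5.01 - 3.94) = -2.782%, loss ≈ 7681 × 2.782/100 ≈ 214.
Total lost output = 280 + 885 + 881 + 264 + 214 = 2524 billion.

$2,524 billion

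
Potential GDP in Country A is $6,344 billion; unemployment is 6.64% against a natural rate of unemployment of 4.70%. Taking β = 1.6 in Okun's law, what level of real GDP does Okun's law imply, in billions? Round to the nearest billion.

Unemployment gap = 6.64 - 4.7 = 1.94 points, so the output gap is -1.6 × 1.94 = -3.104%.
Actual GDP = 6344 × (1 - 3.104/100) = 6344 × 0.96896 ≈ 6147 billion.

$6,147 billion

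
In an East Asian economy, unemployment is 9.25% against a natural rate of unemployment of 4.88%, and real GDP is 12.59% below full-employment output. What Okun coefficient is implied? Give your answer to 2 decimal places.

Okun's law: output gap = -β × (u - u*).
-12.59 = -β × (9.25 - 4.88) = -β × 4.37, so β = 12.59/4.37 = 2.88.

β ≈ 2.88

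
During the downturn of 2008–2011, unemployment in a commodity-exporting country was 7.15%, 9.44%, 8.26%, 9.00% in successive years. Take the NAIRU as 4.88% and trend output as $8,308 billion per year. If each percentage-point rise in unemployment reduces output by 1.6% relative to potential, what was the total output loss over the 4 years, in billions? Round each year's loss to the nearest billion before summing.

Year 2008: gap = -1.6 × (7.15 - 4.88) = -3.632%, loss ≈ 8308 × 3.632/100 ≈ 302.
Year 2009: gap = -1.6 × (9.44 - 4.88) = -7.296%, loss ≈ 8308 × 7.296/100 ≈ 606.
Year 2010: gap = -1.6 × (8.26 - 4.88) = -5.408%, loss ≈ 8308 × 5.408/100 ≈ 449.
Year 2011: gap = -1.6 × (9 - 4.88) = -6.592%, loss ≈ 8308 × 6.592/100 ≈ 548.
Total lost output = 302 + 606 + 449 + 548 = 1905 billion.

$1,905 billion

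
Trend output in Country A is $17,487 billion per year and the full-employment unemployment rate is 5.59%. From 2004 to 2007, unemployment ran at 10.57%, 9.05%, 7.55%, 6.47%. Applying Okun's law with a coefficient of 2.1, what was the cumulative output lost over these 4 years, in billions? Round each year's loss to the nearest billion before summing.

Year 2004: gap = -2.1 × (10.57 - 5.59) = -10.458%, loss ≈ 17487 × 10.458/100 ≈ 1829.
Year 2005: gap = -2.1 × (9.05 - 5.59) = -7.266%, loss ≈ 17487 × 7.266/100 ≈ 1271.
Year 2006: gap = -2.1 × (7.55 - 5.59) = -4.116%, loss ≈ 17487 × 4.116/100 ≈ 720.
Year 2007: gap = -2.1 × (6.47 - 5.59) = -1.848%, loss ≈ 17487 × 1.848/100 ≈ 323.
Total lost output = 1829 + 1271 + 720 + 323 = 4143 billion.

$4,143 billion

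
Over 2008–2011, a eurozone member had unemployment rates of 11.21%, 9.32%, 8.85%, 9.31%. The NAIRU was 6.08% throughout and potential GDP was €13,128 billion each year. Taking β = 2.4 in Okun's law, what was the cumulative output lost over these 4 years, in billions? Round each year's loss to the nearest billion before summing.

€4,528 billion

Year 2008: gap = -2.4 × (11.21 - 6.08) = -12.312%, loss ≈ 13128 × 12.312/100 ≈ 1616.
Year 2009: gap = -2.4 × (9.32 - 6.08) = -7.776%, loss ≈ 13128 × 7.776/100 ≈ 1021.
Year 2010: gap = -2.4 × (8.85 - 6.08) = -6.648%, loss ≈ 13128 × 6.648/100 ≈ 873.
Year 2011: gap = -2.4 × (9.31 - 6.08) = -7.752%, loss ≈ 13128 × 7.752/100 ≈ 1018.
Total lost output = 1616 + 1021 + 873 + 1018 = 4528 billion.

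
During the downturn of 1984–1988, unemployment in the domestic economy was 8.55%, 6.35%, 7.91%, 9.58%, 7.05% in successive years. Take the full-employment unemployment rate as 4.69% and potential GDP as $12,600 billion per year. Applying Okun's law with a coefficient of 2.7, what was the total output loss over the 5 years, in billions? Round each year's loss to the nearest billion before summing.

Year 1984: gap = -2.7 × (8.55 - 4.69) = -10.422%, loss ≈ 12600 × 10.422/100 ≈ 1313.
Year 1985: gap = -2.7 × (6.35 - 4.69) = -4.482%, loss ≈ 12600 × 4.482/100 ≈ 565.
Year 1986: gap = -2.7 × (7.91 - 4.69) = -8.694%, loss ≈ 12600 × 8.694/100 ≈ 1095.
Year 1987: gap = -2.7 × (9.58 - 4.69) = -13.203%, loss ≈ 12600 × 13.203/100 ≈ 1664.
Year 1988: gap = -2.7 × (7.05 - 4.69) = -6.372%, loss ≈ 12600 × 6.372/100 ≈ 803.
Total lost output = 1313 + 565 + 1095 + 1664 + 803 = 5440 billion.

$5,440 billion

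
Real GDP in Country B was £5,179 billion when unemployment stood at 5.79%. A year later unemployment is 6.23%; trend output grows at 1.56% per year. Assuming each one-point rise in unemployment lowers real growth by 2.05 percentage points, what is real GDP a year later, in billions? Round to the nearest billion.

£5,213 billion

Δu = 6.23 - 5.79 = 0.44 points.
Okun's law (growth form): g_Y = g_Y* - β × Δu = 1.56 - 2.05 × (0.44) = 1.56 - 0.902 = 0.658%.
Real GDP in the next year = 5179 × (1 + 0.658/100) = 5179 × 1.00658 ≈ 5213 billion.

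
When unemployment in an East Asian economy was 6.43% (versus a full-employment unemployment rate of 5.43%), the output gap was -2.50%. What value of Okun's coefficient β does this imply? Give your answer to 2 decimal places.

Okun's law: output gap = -β × (u - u*).
-2.50 = -β × (6.43 - 5.43) = -β × 1, so β = 2.5/1 = 2.50.

β ≈ 2.50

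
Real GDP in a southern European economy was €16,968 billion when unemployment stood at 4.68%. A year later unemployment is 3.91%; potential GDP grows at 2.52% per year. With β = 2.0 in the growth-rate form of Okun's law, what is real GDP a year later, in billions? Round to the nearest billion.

Δu = 3.91 - 4.68 = -0.77 points.
Okun's law (growth form): g_Y = g_Y* - β × Δu = 2.52 - 2.0 × (-0.77) = 2.52 + 1.54 = 4.06%.
Real GDP in the next year = 16968 × (1 + 4.06/100) = 16968 × 1.0406 ≈ 17657 billion.

€17,657 billion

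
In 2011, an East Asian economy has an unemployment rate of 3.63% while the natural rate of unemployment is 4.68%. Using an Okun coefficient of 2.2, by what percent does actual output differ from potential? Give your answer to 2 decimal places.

2.31%

The unemployment gap is 3.63 - 4.68 = -1.05 percentage points.
Okun's law gives an output gap of -2.2 × (-1.05) = 2.31%, i.e. 2.31% above potential.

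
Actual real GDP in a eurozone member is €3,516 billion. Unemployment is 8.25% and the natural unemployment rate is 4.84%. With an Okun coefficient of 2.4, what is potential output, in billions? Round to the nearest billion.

€3,829 billion

Unemployment gap = 8.25 - 4.84 = 3.41 points, so output gap = -2.4 × 3.41 = -8.184%.
Since Y = Y* × (1 + gap/100), Y* = 3516/0.91816 ≈ 3829 billion.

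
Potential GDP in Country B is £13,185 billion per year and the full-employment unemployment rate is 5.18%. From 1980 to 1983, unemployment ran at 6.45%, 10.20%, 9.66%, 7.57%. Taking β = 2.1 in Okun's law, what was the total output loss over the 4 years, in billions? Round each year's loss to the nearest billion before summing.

£3,644 billion

Year 1980: gap = -2.1 × (6.45 - 5.18) = -2.667%, loss ≈ 13185 × 2.667/100 ≈ 352.
Year 1981: gap = -2.1 × (10.2 - 5.18) = -10.542%, loss ≈ 13185 × 10.542/100 ≈ 1390.
Year 1982: gap = -2.1 × (9.66 - 5.18) = -9.408%, loss ≈ 13185 × 9.408/100 ≈ 1240.
Year 1983: gap = -2.1 × (7.57 - 5.18) = -5.019%, loss ≈ 13185 × 5.019/100 ≈ 662.
Total lost output = 352 + 1390 + 1240 + 662 = 3644 billion.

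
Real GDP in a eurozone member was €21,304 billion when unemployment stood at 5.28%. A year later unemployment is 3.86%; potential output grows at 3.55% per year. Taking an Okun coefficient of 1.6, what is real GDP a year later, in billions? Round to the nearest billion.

€22,544 billion

Δu = 3.86 - 5.28 = -1.42 points.
Okun's law (growth form): g_Y = g_Y* - β × Δu = 3.55 - 1.6 × (-1.42) = 3.55 + 2.272 = 5.822%.
Real GDP in the next year = 21304 × (1 + 5.822/100) = 21304 × 1.05822 ≈ 22544 billion.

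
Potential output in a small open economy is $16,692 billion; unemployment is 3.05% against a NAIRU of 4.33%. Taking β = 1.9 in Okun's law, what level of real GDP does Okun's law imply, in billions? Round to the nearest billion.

$17,098 billion

Unemployment gap = 3.05 - 4.33 = -1.28 points, so the output gap is -1.9 × (-1.28) = 2.432%.
Actual GDP = 16692 × (1 + 2.432/100) = 16692 × 1.02432 ≈ 17098 billion.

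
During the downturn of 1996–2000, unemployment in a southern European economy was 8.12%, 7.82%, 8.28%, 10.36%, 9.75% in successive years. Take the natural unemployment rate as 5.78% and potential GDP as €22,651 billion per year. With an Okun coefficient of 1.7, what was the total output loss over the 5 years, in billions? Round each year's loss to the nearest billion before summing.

€5,943 billion

Year 1996: gap = -1.7 × (8.12 - 5.78) = -3.978%, loss ≈ 22651 × 3.978/100 ≈ 901.
Year 1997: gap = -1.7 × (7.82 - 5.78) = -3.468%, loss ≈ 22651 × 3.468/100 ≈ 786.
Year 1998: gap = -1.7 × (8.28 - 5.78) = -4.25%, loss ≈ 22651 × 4.25/100 ≈ 963.
Year 1999: gap = -1.7 × (10.36 - 5.78) = -7.786%, loss ≈ 22651 × 7.786/100 ≈ 1764.
Year 2000: gap = -1.7 × (9.75 - 5.78) = -6.749%, loss ≈ 22651 × 6.749/100 ≈ 1529.
Total lost output = 901 + 786 + 963 + 1764 + 1529 = 5943 billion.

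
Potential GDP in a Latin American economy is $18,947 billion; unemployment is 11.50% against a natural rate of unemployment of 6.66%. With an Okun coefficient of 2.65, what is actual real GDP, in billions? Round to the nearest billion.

$16,517 billion

Unemployment gap = 11.5 - 6.66 = 4.84 points, so the output gap is -2.65 × 4.84 = -12.826%.
Actual GDP = 18947 × (1 - 12.826/100) = 18947 × 0.87174 ≈ 16517 billion.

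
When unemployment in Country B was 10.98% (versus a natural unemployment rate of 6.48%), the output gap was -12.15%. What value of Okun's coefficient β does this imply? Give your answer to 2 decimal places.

Okun's law: output gap = -β × (u - u*).
-12.15 = -β × (10.98 - 6.48) = -β × 4.5, so β = 12.15/4.5 = 2.70.

β ≈ 2.70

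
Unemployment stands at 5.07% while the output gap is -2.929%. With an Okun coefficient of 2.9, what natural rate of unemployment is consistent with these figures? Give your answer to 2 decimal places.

From Okun's law, u - u* = -(output gap)/β = -(-2.929)/2.9 = 1.01 points.
So u* = 5.07 - 1.01 = 4.06%.

4.06%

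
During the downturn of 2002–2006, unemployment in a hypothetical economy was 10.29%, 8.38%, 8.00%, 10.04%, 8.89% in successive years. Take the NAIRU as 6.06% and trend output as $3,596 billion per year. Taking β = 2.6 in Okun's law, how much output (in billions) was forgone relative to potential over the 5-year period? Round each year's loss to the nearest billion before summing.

Year 2002: gap = -2.6 × (10.29 - 6.06) = -10.998%, loss ≈ 3596 × 10.998/100 ≈ 395.
Year 2003: gap = -2.6 × (8.38 - 6.06) = -6.032%, loss ≈ 3596 × 6.032/100 ≈ 217.
Year 2004: gap = -2.6 × (8 - 6.06) = -5.044%, loss ≈ 3596 × 5.044/100 ≈ 181.
Year 2005: gap = -2.6 × (10.04 - 6.06) = -10.348%, loss ≈ 3596 × 10.348/100 ≈ 372.
Year 2006: gap = -2.6 × (8.89 - 6.06) = -7.358%, loss ≈ 3596 × 7.358/100 ≈ 265.
Total lost output = 395 + 217 + 181 + 372 + 265 = 1430 billion.

$1,430 billion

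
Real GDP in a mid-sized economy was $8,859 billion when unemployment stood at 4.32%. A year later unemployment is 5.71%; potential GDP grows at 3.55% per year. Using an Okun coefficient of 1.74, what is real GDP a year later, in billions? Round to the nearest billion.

Δu = 5.71 - 4.32 = 1.39 points.
Okun's law (growth form): g_Y = g_Y* - β × Δu = 3.55 - 1.74 × (1.39) = 3.55 - 2.4186 = 1.1314%.
Real GDP in the next year = 8859 × (1 + 1.1314/100) = 8859 × 1.011314 ≈ 8959 billion.

$8,959 billion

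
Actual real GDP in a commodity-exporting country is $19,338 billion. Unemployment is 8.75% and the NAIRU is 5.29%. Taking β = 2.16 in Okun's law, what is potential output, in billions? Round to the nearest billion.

$20,900 billion

Unemployment gap = 8.75 - 5.29 = 3.46 points, so output gap = -2.16 × 3.46 = -7.4736%.
Since Y = Y* × (1 + gap/100), Y* = 19338/0.925264 ≈ 20900 billion.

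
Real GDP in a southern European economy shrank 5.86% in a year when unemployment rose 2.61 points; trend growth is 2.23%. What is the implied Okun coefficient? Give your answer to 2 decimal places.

β ≈ 3.10

Growth form: g_Y = g_Y* - β × Δu, so β = (g_Y* - g_Y)/Δu.
β = (2.23 + 5.86)/2.61 = 8.09/2.61 = 3.10.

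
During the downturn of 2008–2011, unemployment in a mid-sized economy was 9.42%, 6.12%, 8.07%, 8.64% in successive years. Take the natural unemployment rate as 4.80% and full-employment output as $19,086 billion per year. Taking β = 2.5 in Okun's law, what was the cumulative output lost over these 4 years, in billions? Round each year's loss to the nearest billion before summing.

$6,226 billion

Year 2008: gap = -2.5 × (9.42 - 4.8) = -11.55%, loss ≈ 19086 × 11.55/100 ≈ 2204.
Year 2009: gap = -2.5 × (6.12 - 4.8) = -3.3%, loss ≈ 19086 × 3.3/100 ≈ 630.
Year 2010: gap = -2.5 × (8.07 - 4.8) = -8.175%, loss ≈ 19086 × 8.175/100 ≈ 1560.
Year 2011: gap = -2.5 × (8.64 - 4.8) = -9.6%, loss ≈ 19086 × 9.6/100 ≈ 1832.
Total lost output = 2204 + 630 + 1560 + 1832 = 6226 billion.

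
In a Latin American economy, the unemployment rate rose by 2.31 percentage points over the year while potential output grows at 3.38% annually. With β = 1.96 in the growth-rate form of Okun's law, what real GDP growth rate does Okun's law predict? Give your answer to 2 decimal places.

-1.15%

Growth-rate Okun's law: g_Y = g_Y* - β × Δu.
g_Y = 3.38 - 1.96 × (2.31) = 3.38 - 4.5276 = -1.1476%, i.e. -1.15% to 2 d.p.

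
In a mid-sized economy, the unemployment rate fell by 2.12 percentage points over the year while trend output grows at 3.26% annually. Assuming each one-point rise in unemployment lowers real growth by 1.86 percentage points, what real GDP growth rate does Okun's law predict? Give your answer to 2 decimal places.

7.20%

Growth-rate Okun's law: g_Y = g_Y* - β × Δu.
g_Y = 3.26 - 1.86 × (-2.12) = 3.26 + 3.9432 = 7.2032%, i.e. 7.20% to 2 d.p.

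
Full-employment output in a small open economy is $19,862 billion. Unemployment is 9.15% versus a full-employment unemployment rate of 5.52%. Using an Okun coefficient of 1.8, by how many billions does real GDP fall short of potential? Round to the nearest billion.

$1,298 billion

Output gap = -1.8 × (9.15 - 5.52) = -1.8 × 3.63 = -6.534%.
Actual GDP ≈ 19862 × 0.93466 ≈ 18564 billion, so the shortfall is 19862 - 18564 = 1298 billion.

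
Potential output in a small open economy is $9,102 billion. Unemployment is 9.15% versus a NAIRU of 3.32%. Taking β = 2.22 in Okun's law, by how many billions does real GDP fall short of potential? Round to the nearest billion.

Output gap = -2.22 × (9.15 - 3.32) = -2.22 × 5.83 = -12.9426%.
Actual GDP ≈ 9102 × 0.870574 ≈ 7924 billion, so the shortfall is 9102 - 7924 = 1178 billion.

$1,178 billion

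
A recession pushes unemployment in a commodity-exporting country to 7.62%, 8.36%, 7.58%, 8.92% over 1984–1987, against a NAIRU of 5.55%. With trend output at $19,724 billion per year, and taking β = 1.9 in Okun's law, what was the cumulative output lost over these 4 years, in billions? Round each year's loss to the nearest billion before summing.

$3,853 billion

Year 1984: gap = -1.9 × (7.62 - 5.55) = -3.933%, loss ≈ 19724 × 3.933/100 ≈ 776.
Year 1985: gap = -1.9 × (8.36 - 5.55) = -5.339%, loss ≈ 19724 × 5.339/100 ≈ 1053.
Year 1986: gap = -1.9 × (7.58 - 5.55) = -3.857%, loss ≈ 19724 × 3.857/100 ≈ 761.
Year 1987: gap = -1.9 × (8.92 - 5.55) = -6.403%, loss ≈ 19724 × 6.403/100 ≈ 1263.
Total lost output = 776 + 1053 + 761 + 1263 = 3853 billion.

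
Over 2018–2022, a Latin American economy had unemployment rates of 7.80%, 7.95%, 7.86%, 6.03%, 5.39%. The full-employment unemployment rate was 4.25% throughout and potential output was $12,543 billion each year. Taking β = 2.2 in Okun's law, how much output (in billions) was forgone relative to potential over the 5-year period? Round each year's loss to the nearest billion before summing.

$3,803 billion

Year 2018: gap = -2.2 × (7.8 - 4.25) = -7.81%, loss ≈ 12543 × 7.81/100 ≈ 980.
Year 2019: gap = -2.2 × (7.95 - 4.25) = -8.14%, loss ≈ 12543 × 8.14/100 ≈ 1021.
Year 2020: gap = -2.2 × (7.86 - 4.25) = -7.942%, loss ≈ 12543 × 7.942/100 ≈ 996.
Year 2021: gap = -2.2 × (6.03 - 4.25) = -3.916%, loss ≈ 12543 × 3.916/100 ≈ 491.
Year 2022: gap = -2.2 × (5.39 - 4.25) = -2.508%, loss ≈ 12543 × 2.508/100 ≈ 315.
Total lost output = 980 + 1021 + 996 + 491 + 315 = 3803 billion.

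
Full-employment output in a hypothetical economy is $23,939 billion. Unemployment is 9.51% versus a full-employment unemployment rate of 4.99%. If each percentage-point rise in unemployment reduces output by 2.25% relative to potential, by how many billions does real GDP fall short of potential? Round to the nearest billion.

$2,435 billion

Output gap = -2.25 × (9.51 - 4.99) = -2.25 × 4.52 = -10.17%.
Actual GDP ≈ 23939 × 0.8983 ≈ 21504 billion, so the shortfall is 23939 - 21504 = 2435 billion.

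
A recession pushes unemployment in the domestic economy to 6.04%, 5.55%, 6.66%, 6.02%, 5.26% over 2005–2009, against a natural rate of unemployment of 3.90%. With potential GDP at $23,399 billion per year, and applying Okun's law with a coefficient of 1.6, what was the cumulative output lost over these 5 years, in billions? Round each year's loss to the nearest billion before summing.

Year 2005: gap = -1.6 × (6.04 - 3.9) = -3.424%, loss ≈ 23399 × 3.424/100 ≈ 801.
Year 2006: gap = -1.6 × (5.55 - 3.9) = -2.64%, loss ≈ 23399 × 2.64/100 ≈ 618.
Year 2007: gap = -1.6 × (6.66 - 3.9) = -4.416%, loss ≈ 23399 × 4.416/100 ≈ 1033.
Year 2008: gap = -1.6 × (6.02 - 3.9) = -3.392%, loss ≈ 23399 × 3.392/100 ≈ 794.
Year 2009: gap = -1.6 × (5.26 - 3.9) = -2.176%, loss ≈ 23399 × 2.176/100 ≈ 509.
Total lost output = 801 + 618 + 1033 + 794 + 509 = 3755 billion.

$3,755 billion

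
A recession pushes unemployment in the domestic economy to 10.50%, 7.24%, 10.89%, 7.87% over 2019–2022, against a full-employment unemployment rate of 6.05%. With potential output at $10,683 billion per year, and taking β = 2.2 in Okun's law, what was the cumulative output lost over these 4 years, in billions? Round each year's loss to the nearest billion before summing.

$2,892 billion

Year 2019: gap = -2.2 × (10.5 - 6.05) = -9.79%, loss ≈ 10683 × 9.79/100 ≈ 1046.
Year 2020: gap = -2.2 × (7.24 - 6.05) = -2.618%, loss ≈ 10683 × 2.618/100 ≈ 280.
Year 2021: gap = -2.2 × (10.89 - 6.05) = -10.648%, loss ≈ 10683 × 10.648/100 ≈ 1138.
Year 2022: gap = -2.2 × (7.87 - 6.05) = -4.004%, loss ≈ 10683 × 4.004/100 ≈ 428.
Total lost output = 1046 + 280 + 1138 + 428 = 2892 billion.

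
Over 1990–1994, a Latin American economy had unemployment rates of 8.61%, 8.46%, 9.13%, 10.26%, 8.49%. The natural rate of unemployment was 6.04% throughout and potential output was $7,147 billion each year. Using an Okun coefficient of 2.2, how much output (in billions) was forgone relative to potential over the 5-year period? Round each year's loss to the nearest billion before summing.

Year 1990: gap = -2.2 × (8.61 - 6.04) = -5.654%, loss ≈ 7147 × 5.654/100 ≈ 404.
Year 1991: gap = -2.2 × (8.46 - 6.04) = -5.324%, loss ≈ 7147 × 5.324/100 ≈ 381.
Year 1992: gap = -2.2 × (9.13 - 6.04) = -6.798%, loss ≈ 7147 × 6.798/100 ≈ 486.
Year 1993: gap = -2.2 × (10.26 - 6.04) = -9.284%, loss ≈ 7147 × 9.284/100 ≈ 664.
Year 1994: gap = -2.2 × (8.49 - 6.04) = -5.39%, loss ≈ 7147 × 5.39/100 ≈ 385.
Total lost output = 404 + 381 + 486 + 664 + 385 = 2320 billion.

$2,320 billion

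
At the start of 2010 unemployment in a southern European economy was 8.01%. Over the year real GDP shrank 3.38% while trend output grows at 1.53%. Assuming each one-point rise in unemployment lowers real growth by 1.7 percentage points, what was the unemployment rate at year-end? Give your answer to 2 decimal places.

10.90%

Growth-rate Okun's law: g_Y = g_Y* - β × Δu, so Δu = (g_Y* - g_Y)/β.
Δu = (1.53 + 3.38)/1.7 = 4.91/1.7 = 2.89 percentage points.
Year-end unemployment = 8.01 + 2.89 = 10.90%.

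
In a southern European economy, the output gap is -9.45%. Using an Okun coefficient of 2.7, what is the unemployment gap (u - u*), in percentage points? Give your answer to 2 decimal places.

3.50 percentage points

Okun's law: output gap = -β × (u - u*), so u - u* = -(output gap)/β.
u - u* = -(-9.45)/2.7 = 3.5 percentage points.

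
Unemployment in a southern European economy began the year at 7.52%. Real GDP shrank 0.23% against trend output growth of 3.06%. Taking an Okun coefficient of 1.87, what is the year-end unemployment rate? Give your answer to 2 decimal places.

9.28%

Growth-rate Okun's law: g_Y = g_Y* - β × Δu, so Δu = (g_Y* - g_Y)/β.
Δu = (3.06 + 0.23)/1.87 = 3.29/1.87 = 1.76 percentage points.
Year-end unemployment = 7.52 + 1.76 = 9.28%.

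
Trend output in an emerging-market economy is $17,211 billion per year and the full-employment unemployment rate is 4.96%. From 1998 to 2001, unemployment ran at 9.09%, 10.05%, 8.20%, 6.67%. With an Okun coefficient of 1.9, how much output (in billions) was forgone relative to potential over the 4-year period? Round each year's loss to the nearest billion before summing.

$4,634 billion

Year 1998: gap = -1.9 × (9.09 - 4.96) = -7.847%, loss ≈ 17211 × 7.847/100 ≈ 1351.
Year 1999: gap = -1.9 × (10.05 - 4.96) = -9.671%, loss ≈ 17211 × 9.671/100 ≈ 1664.
Year 2000: gap = -1.9 × (8.2 - 4.96) = -6.156%, loss ≈ 17211 × 6.156/100 ≈ 1060.
Year 2001: gap = -1.9 × (6.67 - 4.96) = -3.249%, loss ≈ 17211 × 3.249/100 ≈ 559.
Total lost output = 1351 + 1664 + 1060 + 559 = 4634 billion.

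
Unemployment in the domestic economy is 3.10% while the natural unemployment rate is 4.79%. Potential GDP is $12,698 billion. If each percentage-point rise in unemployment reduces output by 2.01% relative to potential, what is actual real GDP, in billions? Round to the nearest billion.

Unemployment gap = 3.1 - 4.79 = -1.69 points, so the output gap is -2.01 × (-1.69) = 3.3969%.
Actual GDP = 12698 × (1 + 3.3969/100) = 12698 × 1.033969 ≈ 13129 billion.

$13,129 billion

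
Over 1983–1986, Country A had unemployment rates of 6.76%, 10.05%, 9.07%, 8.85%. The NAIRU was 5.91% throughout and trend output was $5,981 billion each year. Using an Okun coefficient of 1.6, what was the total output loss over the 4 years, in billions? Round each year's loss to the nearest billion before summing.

$1,060 billion

Year 1983: gap = -1.6 × (6.76 - 5.91) = -1.36%, loss ≈ 5981 × 1.36/100 ≈ 81.
Year 1984: gap = -1.6 × (10.05 - 5.91) = -6.624%, loss ≈ 5981 × 6.624/100 ≈ 396.
Year 1985: gap = -1.6 × (9.07 - 5.91) = -5.056%, loss ≈ 5981 × 5.056/100 ≈ 302.
Year 1986: gap = -1.6 × (8.85 - 5.91) = -4.704%, loss ≈ 5981 × 4.704/100 ≈ 281.
Total lost output = 81 + 396 + 302 + 281 = 1060 billion.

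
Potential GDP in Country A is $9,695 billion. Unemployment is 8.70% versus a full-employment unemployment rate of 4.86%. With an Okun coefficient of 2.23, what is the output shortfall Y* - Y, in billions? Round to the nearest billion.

Output gap = -2.23 × (8.7 - 4.86) = -2.23 × 3.84 = -8.5632%.
Actual GDP ≈ 9695 × 0.914368 ≈ 8865 billion, so the shortfall is 9695 - 8865 = 830 billion.

$830 billion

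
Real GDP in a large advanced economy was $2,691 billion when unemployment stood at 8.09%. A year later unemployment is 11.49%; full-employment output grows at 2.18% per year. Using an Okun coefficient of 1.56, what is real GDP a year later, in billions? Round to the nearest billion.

Δu = 11.49 - 8.09 = 3.4 points.
Okun's law (growth form): g_Y = g_Y* - β × Δu = 2.18 - 1.56 × (3.40) = 2.18 - 5.304 = -3.124%.
Real GDP in the next year = 2691 × (1 - 3.124/100) = 2691 × 0.96876 ≈ 2607 billion.

$2,607 billion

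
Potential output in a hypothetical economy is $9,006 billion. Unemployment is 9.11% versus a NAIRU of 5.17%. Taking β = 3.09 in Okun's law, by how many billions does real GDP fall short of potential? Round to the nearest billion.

Output gap = -3.09 × (9.11 - 5.17) = -3.09 × 3.94 = -12.1746%.
Actual GDP ≈ 9006 × 0.878254 ≈ 7910 billion, so the shortfall is 9006 - 7910 = 1096 billion.

$1,096 billion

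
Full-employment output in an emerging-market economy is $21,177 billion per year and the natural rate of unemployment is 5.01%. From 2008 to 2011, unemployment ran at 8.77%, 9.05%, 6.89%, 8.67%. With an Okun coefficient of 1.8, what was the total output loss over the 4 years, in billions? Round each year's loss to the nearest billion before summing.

$5,085 billion

Year 2008: gap = -1.8 × (8.77 - 5.01) = -6.768%, loss ≈ 21177 × 6.768/100 ≈ 1433.
Year 2009: gap = -1.8 × (9.05 - 5.01) = -7.272%, loss ≈ 21177 × 7.272/100 ≈ 1540.
Year 2010: gap = -1.8 × (6.89 - 5.01) = -3.384%, loss ≈ 21177 × 3.384/100 ≈ 717.
Year 2011: gap = -1.8 × (8.67 - 5.01) = -6.588%, loss ≈ 21177 × 6.588/100 ≈ 1395.
Total lost output = 1433 + 1540 + 717 + 1395 = 5085 billion.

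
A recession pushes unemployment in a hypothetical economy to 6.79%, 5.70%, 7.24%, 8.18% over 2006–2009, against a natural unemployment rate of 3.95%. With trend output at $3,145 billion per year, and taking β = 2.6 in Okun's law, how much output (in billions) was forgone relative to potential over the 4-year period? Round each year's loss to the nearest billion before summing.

Year 2006: gap = -2.6 × (6.79 - 3.95) = -7.384%, loss ≈ 3145 × 7.384/100 ≈ 232.
Year 2007: gap = -2.6 × (5.7 - 3.95) = -4.55%, loss ≈ 3145 × 4.55/100 ≈ 143.
Year 2008: gap = -2.6 × (7.24 - 3.95) = -8.554%, loss ≈ 3145 × 8.554/100 ≈ 269.
Year 2009: gap = -2.6 × (8.18 - 3.95) = -10.998%, loss ≈ 3145 × 10.998/100 ≈ 346.
Total lost output = 232 + 143 + 269 + 346 = 990 billion.

$990 billion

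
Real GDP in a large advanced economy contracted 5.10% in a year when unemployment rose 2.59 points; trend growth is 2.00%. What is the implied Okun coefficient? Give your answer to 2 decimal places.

Growth form: g_Y = g_Y* - β × Δu, so β = (g_Y* - g_Y)/Δu.
β = (2 + 5.1)/2.59 = 7.1/2.59 = 2.74.

β ≈ 2.74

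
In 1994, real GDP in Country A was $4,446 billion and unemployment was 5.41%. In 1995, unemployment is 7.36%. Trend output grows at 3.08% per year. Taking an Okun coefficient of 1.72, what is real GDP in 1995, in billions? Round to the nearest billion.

$4,434 billion

Δu = 7.36 - 5.41 = 1.95 points.
Okun's law (growth form): g_Y = g_Y* - β × Δu = 3.08 - 1.72 × (1.95) = 3.08 - 3.354 = -0.274%.
Real GDP in the next year = 4446 × (1 - 0.274/100) = 4446 × 0.99726 ≈ 4434 billion.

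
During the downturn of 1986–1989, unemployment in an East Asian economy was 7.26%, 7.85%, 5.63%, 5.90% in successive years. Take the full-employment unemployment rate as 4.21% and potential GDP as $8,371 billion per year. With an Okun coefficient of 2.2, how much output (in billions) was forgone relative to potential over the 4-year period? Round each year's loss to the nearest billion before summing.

$1,805 billion

Year 1986: gap = -2.2 × (7.26 - 4.21) = -6.71%, loss ≈ 8371 × 6.71/100 ≈ 562.
Year 1987: gap = -2.2 × (7.85 - 4.21) = -8.008%, loss ≈ 8371 × 8.008/100 ≈ 670.
Year 1988: gap = -2.2 × (5.63 - 4.21) = -3.124%, loss ≈ 8371 × 3.124/100 ≈ 262.
Year 1989: gap = -2.2 × (5.9 - 4.21) = -3.718%, loss ≈ 8371 × 3.718/100 ≈ 311.
Total lost output = 562 + 670 + 262 + 311 = 1805 billion.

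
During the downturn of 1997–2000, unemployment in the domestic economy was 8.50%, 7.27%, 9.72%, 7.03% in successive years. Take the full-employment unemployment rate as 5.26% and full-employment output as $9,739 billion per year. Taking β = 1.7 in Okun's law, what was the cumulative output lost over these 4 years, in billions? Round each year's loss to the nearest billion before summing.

Year 1997: gap = -1.7 × (8.5 - 5.26) = -5.508%, loss ≈ 9739 × 5.508/100 ≈ 536.
Year 1998: gap = -1.7 × (7.27 - 5.26) = -3.417%, loss ≈ 9739 × 3.417/100 ≈ 333.
Year 1999: gap = -1.7 × (9.72 - 5.26) = -7.582%, loss ≈ 9739 × 7.582/100 ≈ 738.
Year 2000: gap = -1.7 × (7.03 - 5.26) = -3.009%, loss ≈ 9739 × 3.009/100 ≈ 293.
Total lost output = 536 + 333 + 738 + 293 = 1900 billion.

$1,900 billion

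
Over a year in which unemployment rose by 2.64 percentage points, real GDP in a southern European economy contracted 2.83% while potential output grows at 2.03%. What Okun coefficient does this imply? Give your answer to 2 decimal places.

Growth form: g_Y = g_Y* - β × Δu, so β = (g_Y* - g_Y)/Δu.
β = (2.03 + 2.83)/2.64 = 4.86/2.64 = 1.84.

β ≈ 1.84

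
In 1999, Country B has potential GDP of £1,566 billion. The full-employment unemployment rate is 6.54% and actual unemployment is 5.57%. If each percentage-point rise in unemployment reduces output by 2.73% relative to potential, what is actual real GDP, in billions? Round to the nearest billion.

Unemployment gap = 5.57 - 6.54 = -0.97 points, so the output gap is -2.73 × (-0.97) = 2.6481%.
Actual GDP = 1566 × (1 + 2.6481/100) = 1566 × 1.026481 ≈ 1607 billion.

£1,607 billion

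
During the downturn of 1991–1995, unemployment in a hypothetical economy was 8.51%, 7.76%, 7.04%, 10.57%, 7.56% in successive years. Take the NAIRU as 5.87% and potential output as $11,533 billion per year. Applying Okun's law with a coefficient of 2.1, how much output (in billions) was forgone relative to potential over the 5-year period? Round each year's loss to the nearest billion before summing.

Year 1991: gap = -2.1 × (8.51 - 5.87) = -5.544%, loss ≈ 11533 × 5.544/100 ≈ 639.
Year 1992: gap = -2.1 × (7.76 - 5.87) = -3.969%, loss ≈ 11533 × 3.969/100 ≈ 458.
Year 1993: gap = -2.1 × (7.04 - 5.87) = -2.457%, loss ≈ 11533 × 2.457/100 ≈ 283.
Year 1994: gap = -2.1 × (10.57 - 5.87) = -9.87%, loss ≈ 11533 × 9.87/100 ≈ 1138.
Year 1995: gap = -2.1 × (7.56 - 5.87) = -3.549%, loss ≈ 11533 × 3.549/100 ≈ 409.
Total lost output = 639 + 458 + 283 + 1138 + 409 = 2927 billion.

$2,927 billion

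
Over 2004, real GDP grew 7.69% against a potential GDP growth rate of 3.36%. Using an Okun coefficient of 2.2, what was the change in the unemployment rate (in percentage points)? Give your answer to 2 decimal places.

Growth-rate Okun's law: g_Y = g_Y* - β × Δu, so Δu = (g_Y* - g_Y)/β.
Δu = (3.36 - 7.69)/2.2 = -4.33/2.2 = -1.97 percentage points.

-1.97 percentage points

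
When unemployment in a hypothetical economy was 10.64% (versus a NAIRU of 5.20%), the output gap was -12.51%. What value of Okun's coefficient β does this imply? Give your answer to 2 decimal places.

β ≈ 2.30

Okun's law: output gap = -β × (u - u*).
-12.51 = -β × (10.64 - 5.2) = -β × 5.44, so β = 12.51/5.44 = 2.30.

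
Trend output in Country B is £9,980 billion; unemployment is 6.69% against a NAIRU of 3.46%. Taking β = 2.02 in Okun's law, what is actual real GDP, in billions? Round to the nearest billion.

£9,329 billion

Unemployment gap = 6.69 - 3.46 = 3.23 points, so the output gap is -2.02 × 3.23 = -6.5246%.
Actual GDP = 9980 × (1 - 6.5246/100) = 9980 × 0.934754 ≈ 9329 billion.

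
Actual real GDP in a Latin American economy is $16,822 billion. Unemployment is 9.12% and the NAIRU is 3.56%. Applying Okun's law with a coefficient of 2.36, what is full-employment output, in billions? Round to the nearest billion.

Unemployment gap = 9.12 - 3.56 = 5.56 points, so output gap = -2.36 × 5.56 = -13.1216%.
Since Y = Y* × (1 + gap/100), Y* = 16822/0.868784 ≈ 19363 billion.

$19,363 billion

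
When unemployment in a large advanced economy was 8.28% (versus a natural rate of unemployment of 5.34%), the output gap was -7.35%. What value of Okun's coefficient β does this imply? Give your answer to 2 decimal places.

β ≈ 2.50

Okun's law: output gap = -β × (u - u*).
-7.35 = -β × (8.28 - 5.34) = -β × 2.94, so β = 7.35/2.94 = 2.50.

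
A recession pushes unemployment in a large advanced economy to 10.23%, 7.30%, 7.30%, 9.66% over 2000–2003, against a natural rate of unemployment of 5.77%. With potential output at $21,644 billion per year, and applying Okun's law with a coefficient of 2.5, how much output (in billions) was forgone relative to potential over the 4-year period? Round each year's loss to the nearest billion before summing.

Year 2000: gap = -2.5 × (10.23 - 5.77) = -11.15%, loss ≈ 21644 × 11.15/100 ≈ 2413.
Year 2001: gap = -2.5 × (7.3 - 5.77) = -3.825%, loss ≈ 21644 × 3.825/100 ≈ 828.
Year 2002: gap = -2.5 × (7.3 - 5.77) = -3.825%, loss ≈ 21644 × 3.825/100 ≈ 828.
Year 2003: gap = -2.5 × (9.66 - 5.77) = -9.725%, loss ≈ 21644 × 9.725/100 ≈ 2105.
Total lost output = 2413 + 828 + 828 + 2105 = 6174 billion.

$6,174 billion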